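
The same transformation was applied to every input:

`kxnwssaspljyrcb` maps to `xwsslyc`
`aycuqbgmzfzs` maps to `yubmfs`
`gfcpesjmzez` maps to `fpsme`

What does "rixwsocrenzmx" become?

Each output is the input with this applied: keep every other character starting from the second (positions 2nd, 4th, 6th, ...).
On "rixwsocrenzmx" that produces "iwornm".

iwornm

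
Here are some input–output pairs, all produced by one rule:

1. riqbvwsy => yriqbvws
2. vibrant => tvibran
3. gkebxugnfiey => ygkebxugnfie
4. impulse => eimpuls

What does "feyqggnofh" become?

hfeyqggnof

The pattern: move the last character to the front.
Applying that to "feyqggnofh" gives "hfeyqggnof".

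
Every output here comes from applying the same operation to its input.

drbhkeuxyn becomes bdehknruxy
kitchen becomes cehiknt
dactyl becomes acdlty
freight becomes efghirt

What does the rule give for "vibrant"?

abinrtv

The transformation: sort the characters into alphabetical order.
So "vibrant" becomes "abinrtv".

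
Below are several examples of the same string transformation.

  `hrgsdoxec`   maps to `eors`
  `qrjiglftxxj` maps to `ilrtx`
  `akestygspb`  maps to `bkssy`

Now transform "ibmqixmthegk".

Each output is the input with this applied: keep every other character starting from the second (positions 2nd, 4th, 6th, ...), then sort the characters into alphabetical order.
For "ibmqixmthegk", step one produces "bqxtek"; step two turns that into "bekqtx".

bekqtx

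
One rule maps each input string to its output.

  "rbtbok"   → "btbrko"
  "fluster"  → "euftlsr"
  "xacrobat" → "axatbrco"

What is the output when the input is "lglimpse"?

esgpimll

In each case the input is transformed by: sort the characters into alphabetical order, then take characters alternately from the front and the back (1st, last, 2nd, 2nd-last, ...).
On "lglimpse": the first step gives "egillmps", and the second then gives "esgpimll".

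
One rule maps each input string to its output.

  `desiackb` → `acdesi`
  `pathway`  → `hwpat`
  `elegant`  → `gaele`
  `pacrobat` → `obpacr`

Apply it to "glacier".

cigla

Rule — delete the last 2 characters, then move the last 2 characters to the front (rotate right by 2).
On "glacier": the first step gives "glaci", and the second then gives "cigla".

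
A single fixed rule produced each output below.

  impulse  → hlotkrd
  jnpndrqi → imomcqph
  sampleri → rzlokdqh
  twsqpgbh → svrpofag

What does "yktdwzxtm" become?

xjscvywsl

The pattern: shift every letter 1 place backward in the alphabet (wrapping around).
For "yktdwzxtm" the result is "xjscvywsl".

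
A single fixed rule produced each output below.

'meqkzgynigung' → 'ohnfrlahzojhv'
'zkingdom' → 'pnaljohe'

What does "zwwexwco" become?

dpaxxfyx

Looking at the pairs, the operation is to shift every letter 1 place forward in the alphabet (wrapping around), then move the last 2 characters to the front (rotate right by 2).
On "zwwexwco" that produces "dpaxxfyx".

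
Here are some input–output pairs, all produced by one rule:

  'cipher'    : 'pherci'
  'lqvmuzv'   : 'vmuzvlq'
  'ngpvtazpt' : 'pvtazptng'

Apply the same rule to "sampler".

Looking at the pairs, the operation is to move the first 2 characters to the end (rotate left by 2).
For "sampler" the result is "mplersa".

mplersa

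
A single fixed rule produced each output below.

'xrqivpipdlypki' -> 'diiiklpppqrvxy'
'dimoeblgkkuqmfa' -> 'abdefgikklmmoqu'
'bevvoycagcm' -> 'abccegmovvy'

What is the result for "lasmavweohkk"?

What's happening: sort the characters into alphabetical order.
So "lasmavweohkk" becomes "aaehkklmosvw".

aaehkklmosvw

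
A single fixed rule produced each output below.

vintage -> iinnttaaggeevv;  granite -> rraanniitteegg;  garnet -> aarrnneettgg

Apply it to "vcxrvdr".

The pattern: double every character, then move the first 2 characters to the end (rotate left by 2).
Working it through for "vcxrvdr": intermediate "vvccxxrrvvddrr", final "ccxxrrvvddrrvv".
(Check on "garnet": → "ggaarrnneett" → "aarrnneettgg" ✓)

ccxxrrvvddrrvv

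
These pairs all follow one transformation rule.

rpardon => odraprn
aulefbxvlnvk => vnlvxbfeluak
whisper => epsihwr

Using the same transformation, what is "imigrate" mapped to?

In each case the input is transformed by: reverse the string, then move the first character to the end.
For "imigrate" the result is "targimie".

targimie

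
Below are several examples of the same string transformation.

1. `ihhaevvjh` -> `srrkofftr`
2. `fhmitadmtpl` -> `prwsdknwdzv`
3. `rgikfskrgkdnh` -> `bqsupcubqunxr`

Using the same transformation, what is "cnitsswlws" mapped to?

mxsdccgvgc

In each case the input is transformed by: shift every letter 10 places forward in the alphabet (wrapping around).
So "cnitsswlws" becomes "mxsdccgvgc".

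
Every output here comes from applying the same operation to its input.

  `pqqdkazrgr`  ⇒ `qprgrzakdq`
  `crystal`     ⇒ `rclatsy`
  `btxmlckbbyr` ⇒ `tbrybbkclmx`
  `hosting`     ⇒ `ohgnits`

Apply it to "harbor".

ahrobr

The rule is to move the first 2 characters to the end (rotate left by 2), then reverse the string.
Applying both steps to "harbor": "rborha", then "ahrobr".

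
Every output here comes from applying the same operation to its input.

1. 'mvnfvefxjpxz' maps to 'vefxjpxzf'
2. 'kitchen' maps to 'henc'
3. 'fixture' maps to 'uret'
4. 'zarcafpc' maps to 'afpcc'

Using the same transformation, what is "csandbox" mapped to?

Each output is the input with this applied: delete the first 3 characters, then move the first character to the end.
On "csandbox": the first step gives "ndbox", and the second then gives "dboxn".

dboxn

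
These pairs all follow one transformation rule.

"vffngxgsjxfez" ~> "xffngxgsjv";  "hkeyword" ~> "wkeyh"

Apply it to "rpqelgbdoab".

The rule is to delete the last 3 characters, then swap the first and last characters.
"rpqelgbdoab" → "dpqelgbr".

dpqelgbr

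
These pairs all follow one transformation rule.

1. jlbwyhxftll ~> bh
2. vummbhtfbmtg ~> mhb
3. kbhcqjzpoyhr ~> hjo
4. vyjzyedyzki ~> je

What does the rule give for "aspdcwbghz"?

pw

Each output is the input with this applied: delete the last 3 characters, then keep one character in every 3, starting at position 3 (positions 3rd, 6th, 9th, ...).
"aspdcwbghz" → "aspdcwb" → "pw".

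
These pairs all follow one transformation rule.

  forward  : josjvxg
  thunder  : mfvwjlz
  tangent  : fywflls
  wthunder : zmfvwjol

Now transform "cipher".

The pattern: shift every letter 8 places backward in the alphabet (wrapping around), then move the first 2 characters to the end (rotate left by 2).
"cipher" → "hzwjua".

hzwjua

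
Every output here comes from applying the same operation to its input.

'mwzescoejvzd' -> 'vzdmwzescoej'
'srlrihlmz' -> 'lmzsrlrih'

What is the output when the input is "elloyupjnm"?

jnmelloyup

Each output is the input with this applied: move the last 3 characters to the front (rotate right by 3).
Applying that to "elloyupjnm" gives "jnmelloyup".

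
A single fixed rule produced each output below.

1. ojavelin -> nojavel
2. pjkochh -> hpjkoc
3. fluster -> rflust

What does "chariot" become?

Rule — move the last character to the front, then delete the last character.
On "chariot": the first step gives "tchario", and the second then gives "tchari".

tchari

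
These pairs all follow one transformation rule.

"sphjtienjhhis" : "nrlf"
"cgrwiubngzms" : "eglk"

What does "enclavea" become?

Rule — keep one character in every 3, starting at position 2 (positions 2nd, 5th, 8th, ...), then shift every letter 2 places backward in the alphabet (wrapping around).
On "enclavea": the first step gives "naa", and the second then gives "lyy".
(Check on "sphjtienjhhis": → "ptnh" → "nrlf" ✓)

lyy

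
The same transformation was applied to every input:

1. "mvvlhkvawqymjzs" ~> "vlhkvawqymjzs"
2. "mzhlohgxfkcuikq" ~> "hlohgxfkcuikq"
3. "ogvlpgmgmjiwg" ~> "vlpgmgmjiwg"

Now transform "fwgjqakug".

Rule — delete the first 2 characters.
For "fwgjqakug" the result is "gjqakug".

gjqakug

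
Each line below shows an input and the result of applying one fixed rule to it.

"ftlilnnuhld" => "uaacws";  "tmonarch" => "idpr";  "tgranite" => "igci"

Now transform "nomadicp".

What's happening: keep every other character starting from the first (positions 1st, 3rd, 5th, ...), then shift every letter 11 places backward in the alphabet (wrapping around).
On "nomadicp": the first step gives "nmdc", and the second then gives "cbsr".

cbsr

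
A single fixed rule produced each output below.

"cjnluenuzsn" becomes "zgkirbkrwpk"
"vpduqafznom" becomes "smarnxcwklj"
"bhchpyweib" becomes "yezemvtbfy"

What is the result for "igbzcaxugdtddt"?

The pattern: shift every letter 3 places backward in the alphabet (wrapping around).
"igbzcaxugdtddt" → "fdywzxurdaqaaq".

fdywzxurdaqaaq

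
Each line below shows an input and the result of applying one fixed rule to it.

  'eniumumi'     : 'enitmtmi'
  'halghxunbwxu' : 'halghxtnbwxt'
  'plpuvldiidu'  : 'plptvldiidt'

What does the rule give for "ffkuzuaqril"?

The rule is to replace every "u" with "t".
Doing the same to "ffkuzuaqril": "ffktztaqril".

ffktztaqril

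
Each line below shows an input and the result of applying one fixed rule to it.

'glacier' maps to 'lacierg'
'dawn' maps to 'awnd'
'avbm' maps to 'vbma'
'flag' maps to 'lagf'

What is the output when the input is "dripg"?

In each case the input is transformed by: move the first character to the end.
Doing the same to "dripg": "ripgd".

ripgd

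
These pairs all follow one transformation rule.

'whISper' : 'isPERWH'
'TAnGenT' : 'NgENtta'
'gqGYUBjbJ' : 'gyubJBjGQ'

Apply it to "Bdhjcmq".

HJCMQbD

The pattern: flip the case of every letter, then move the first 2 characters to the end (rotate left by 2).
Starting from "Bdhjcmq": after the first operation, "bDHJCMQ"; after the second, "HJCMQbD".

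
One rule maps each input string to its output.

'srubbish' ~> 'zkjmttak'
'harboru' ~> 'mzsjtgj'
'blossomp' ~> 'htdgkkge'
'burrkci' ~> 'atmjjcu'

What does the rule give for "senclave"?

The rule is to move the last character to the front, then shift every letter 8 places backward in the alphabet (wrapping around).
On "senclave" that produces "wkwfudsn".

wkwfudsn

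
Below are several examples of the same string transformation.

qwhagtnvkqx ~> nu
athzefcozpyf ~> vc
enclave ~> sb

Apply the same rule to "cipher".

Looking at the pairs, the operation is to shift every letter 3 places backward in the alphabet (wrapping around), then keep only the last 2 characters.
So "cipher" becomes "bo".

bo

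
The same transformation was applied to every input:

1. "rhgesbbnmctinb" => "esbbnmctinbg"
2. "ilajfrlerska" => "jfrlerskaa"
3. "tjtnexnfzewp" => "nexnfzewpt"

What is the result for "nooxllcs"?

The rule is to delete the first 2 characters, then move the first character to the end.
Working it through for "nooxllcs": intermediate "oxllcs", final "xllcso".

xllcso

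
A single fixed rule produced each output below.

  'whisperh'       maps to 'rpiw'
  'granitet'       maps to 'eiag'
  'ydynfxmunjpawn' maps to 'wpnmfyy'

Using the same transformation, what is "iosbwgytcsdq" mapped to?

What's happening: reverse the string, then keep every other character starting from the second (positions 2nd, 4th, 6th, ...).
Applying that to "iosbwgytcsdq" gives "dcywsi".
(Check on "whisperh": → "hrepsihw" → "rpiw" ✓)

dcywsi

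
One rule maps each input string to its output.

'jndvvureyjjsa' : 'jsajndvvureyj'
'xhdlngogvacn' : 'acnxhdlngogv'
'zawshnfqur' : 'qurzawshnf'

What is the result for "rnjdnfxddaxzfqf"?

Rule — move the last 3 characters to the front (rotate right by 3).
"rnjdnfxddaxzfqf" → "fqfrnjdnfxddaxz".

fqfrnjdnfxddaxz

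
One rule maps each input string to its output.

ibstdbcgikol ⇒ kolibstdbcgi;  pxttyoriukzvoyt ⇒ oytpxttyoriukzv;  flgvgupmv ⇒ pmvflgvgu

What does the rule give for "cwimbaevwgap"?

Looking at the pairs, the operation is to move the last 3 characters to the front (rotate right by 3).
"cwimbaevwgap" → "gapcwimbaevw".

gapcwimbaevw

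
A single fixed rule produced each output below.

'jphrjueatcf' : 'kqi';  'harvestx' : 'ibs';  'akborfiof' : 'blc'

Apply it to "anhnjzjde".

In each case the input is transformed by: shift every letter 1 place forward in the alphabet (wrapping around), then keep only the first 3 characters.
Applying both steps to "anhnjzjde": "boiokakef", then "boi".

boi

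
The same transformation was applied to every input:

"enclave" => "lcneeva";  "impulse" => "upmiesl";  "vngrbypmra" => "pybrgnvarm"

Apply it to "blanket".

nalbtek

Rule — move the last 3 characters to the front (rotate right by 3), then reverse the string.
For "blanket", step one produces "ketblan"; step two turns that into "nalbtek".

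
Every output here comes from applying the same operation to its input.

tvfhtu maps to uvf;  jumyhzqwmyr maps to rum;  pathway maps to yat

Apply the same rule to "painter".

The pattern: swap the first and last characters, then keep only the first 3 characters.
Working it through for "painter": intermediate "raintep", final "rai".

rai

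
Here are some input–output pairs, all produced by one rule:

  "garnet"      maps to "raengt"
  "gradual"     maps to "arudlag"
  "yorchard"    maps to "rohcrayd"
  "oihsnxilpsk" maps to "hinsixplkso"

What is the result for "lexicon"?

xecinol

The rule is to move the first character to the end, then swap each adjacent pair of characters (1↔2, 3↔4, ...).
On "lexicon": the first step gives "exiconl", and the second then gives "xecinol".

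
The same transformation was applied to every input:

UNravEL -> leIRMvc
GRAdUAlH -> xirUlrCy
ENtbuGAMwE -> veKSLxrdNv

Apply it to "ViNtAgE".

mZeKrXv

Rule — shift every letter 9 places backward in the alphabet (wrapping around), then flip the case of every letter.
On "ViNtAgE": the first step gives "MzEkRxV", and the second then gives "mZeKrXv".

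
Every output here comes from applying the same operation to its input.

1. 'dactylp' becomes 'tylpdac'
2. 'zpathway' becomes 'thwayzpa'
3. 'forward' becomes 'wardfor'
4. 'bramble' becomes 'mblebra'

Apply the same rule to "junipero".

Looking at the pairs, the operation is to move the first 3 characters to the end (rotate left by 3).
Applying that to "junipero" gives "iperojun".

iperojun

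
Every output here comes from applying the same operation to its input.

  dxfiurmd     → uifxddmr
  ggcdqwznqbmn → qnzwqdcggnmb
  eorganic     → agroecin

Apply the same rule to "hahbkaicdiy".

ciakbhahyid

Each output is the input with this applied: move the last 3 characters to the front (rotate right by 3), then reverse the string.
Working it through for "hahbkaicdiy": intermediate "diyhahbkaic", final "ciakbhahyid".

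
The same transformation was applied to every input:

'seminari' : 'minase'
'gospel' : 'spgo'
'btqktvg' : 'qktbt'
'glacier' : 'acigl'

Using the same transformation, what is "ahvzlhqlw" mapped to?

vzlhqah

Rule — delete the last 2 characters, then move the first 2 characters to the end (rotate left by 2).
Applying both steps to "ahvzlhqlw": "ahvzlhq", then "vzlhqah".
(Check on "seminari": → "semina" → "minase" ✓)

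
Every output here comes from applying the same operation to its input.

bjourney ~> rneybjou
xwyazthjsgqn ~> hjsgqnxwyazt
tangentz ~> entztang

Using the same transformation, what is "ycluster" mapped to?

steryclu

Rule — swap the front and back halves of the string.
So "ycluster" becomes "steryclu".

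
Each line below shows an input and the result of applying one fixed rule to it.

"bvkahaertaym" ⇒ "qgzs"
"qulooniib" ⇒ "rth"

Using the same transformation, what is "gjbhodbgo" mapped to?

Looking at the pairs, the operation is to keep one character in every 3, starting at position 3 (positions 3rd, 6th, 9th, ...), then shift every letter 6 places forward in the alphabet (wrapping around).
Working it through for "gjbhodbgo": intermediate "bdo", final "hju".
(Check on "bvkahaertaym": → "katm" → "qgzs" ✓)

hju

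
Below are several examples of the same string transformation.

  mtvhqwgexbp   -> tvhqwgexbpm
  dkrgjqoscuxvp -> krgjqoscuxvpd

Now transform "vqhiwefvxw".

qhiwefvxwv

Each output is the input with this applied: move the first character to the end.
So "vqhiwefvxw" becomes "qhiwefvxwv".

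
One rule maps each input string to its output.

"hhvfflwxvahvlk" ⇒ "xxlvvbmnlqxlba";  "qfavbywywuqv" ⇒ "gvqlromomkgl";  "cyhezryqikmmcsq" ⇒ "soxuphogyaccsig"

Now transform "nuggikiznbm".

In each case the input is transformed by: shift every letter 10 places backward in the alphabet (wrapping around).
So "nuggikiznbm" becomes "dkwwyaypdrc".

dkwwyaypdrc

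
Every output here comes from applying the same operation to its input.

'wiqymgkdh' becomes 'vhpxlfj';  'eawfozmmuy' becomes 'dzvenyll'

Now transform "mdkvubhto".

What's happening: delete the last 2 characters, then shift every letter 1 place backward in the alphabet (wrapping around).
Working it through for "mdkvubhto": intermediate "mdkvubh", final "lcjutag".
(Check on "wiqymgkdh": → "wiqymgk" → "vhpxlfj" ✓)

lcjutag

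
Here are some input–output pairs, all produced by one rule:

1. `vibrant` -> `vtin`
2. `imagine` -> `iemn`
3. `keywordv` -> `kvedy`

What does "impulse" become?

The pattern: take characters alternately from the front and the back (1st, last, 2nd, 2nd-last, ...), then delete the last 3 characters.
Working it through for "impulse": intermediate "iemsplu", final "iems".

iems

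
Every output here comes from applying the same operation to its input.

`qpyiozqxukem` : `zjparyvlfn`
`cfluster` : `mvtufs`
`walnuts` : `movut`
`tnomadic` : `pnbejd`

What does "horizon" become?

In each case the input is transformed by: shift every letter 1 place forward in the alphabet (wrapping around), then delete the first 2 characters.
On "horizon" that produces "sjapo".

sjapo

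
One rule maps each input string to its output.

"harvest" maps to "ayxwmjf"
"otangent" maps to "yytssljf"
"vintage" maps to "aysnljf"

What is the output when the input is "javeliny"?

The pattern: sort the characters into reverse alphabetical order, then shift every letter 5 places forward in the alphabet (wrapping around).
"javeliny" → "yvnljiea" → "dasqonjf".

dasqonjf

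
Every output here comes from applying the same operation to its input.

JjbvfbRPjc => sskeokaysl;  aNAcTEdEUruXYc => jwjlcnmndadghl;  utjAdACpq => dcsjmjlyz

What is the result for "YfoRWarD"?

hoxafjam

Rule — shift every letter 9 places forward in the alphabet (wrapping around), then convert every letter to lowercase.
"YfoRWarD" → "HoxAFjaM" → "hoxafjam".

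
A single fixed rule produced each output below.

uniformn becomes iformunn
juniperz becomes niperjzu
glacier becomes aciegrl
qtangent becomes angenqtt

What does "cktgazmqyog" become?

tgazmqyocgk

Each output is the input with this applied: swap the first and last characters, then move the first 2 characters to the end (rotate left by 2).
On "cktgazmqyog": the first step gives "gktgazmqyoc", and the second then gives "tgazmqyocgk".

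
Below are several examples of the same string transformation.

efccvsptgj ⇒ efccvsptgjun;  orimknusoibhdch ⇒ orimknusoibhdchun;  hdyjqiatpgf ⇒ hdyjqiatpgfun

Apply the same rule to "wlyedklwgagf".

The rule is to append "un".
Doing the same to "wlyedklwgagf": "wlyedklwgagfun".

wlyedklwgagfun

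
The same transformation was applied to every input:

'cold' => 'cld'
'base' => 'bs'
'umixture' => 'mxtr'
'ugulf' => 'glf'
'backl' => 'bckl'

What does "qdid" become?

Each output is the input with this applied: remove every vowel.
"qdid" → "qdd".

qdd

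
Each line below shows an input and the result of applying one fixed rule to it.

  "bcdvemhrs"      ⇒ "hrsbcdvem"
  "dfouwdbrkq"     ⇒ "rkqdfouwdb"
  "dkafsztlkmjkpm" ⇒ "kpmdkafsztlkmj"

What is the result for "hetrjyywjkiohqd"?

The transformation: move the last 3 characters to the front (rotate right by 3).
"hetrjyywjkiohqd" → "hqdhetrjyywjkio".

hqdhetrjyywjkio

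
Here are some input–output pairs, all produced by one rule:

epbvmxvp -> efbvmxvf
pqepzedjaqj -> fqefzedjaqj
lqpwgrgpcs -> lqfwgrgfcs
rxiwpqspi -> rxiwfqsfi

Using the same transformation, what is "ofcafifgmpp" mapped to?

ofcafifgmff

The transformation: replace every "p" with "f".
So "ofcafifgmpp" becomes "ofcafifgmff".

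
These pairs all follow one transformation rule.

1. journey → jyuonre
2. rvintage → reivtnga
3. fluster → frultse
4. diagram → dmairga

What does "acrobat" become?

What's happening: move the last character to the front, then swap each adjacent pair of characters (1↔2, 3↔4, ...).
On "acrobat": the first step gives "tacroba", and the second then gives "atrcboa".

atrcboa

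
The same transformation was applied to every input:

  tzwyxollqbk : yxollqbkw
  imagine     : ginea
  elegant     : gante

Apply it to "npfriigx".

The rule is to delete the first 2 characters, then move the first character to the end.
On "npfriigx" that produces "riigxf".

riigxf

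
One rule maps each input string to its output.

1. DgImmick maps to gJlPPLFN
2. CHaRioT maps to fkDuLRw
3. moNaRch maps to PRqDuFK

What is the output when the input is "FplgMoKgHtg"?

iSOJpRnJkWJ

Looking at the pairs, the operation is to shift every letter 3 places forward in the alphabet (wrapping around), then flip the case of every letter.
Working it through for "FplgMoKgHtg": intermediate "IsojPrNjKwj", final "iSOJpRnJkWJ".
(Check on "DgImmick": → "GjLpplfn" → "gJlPPLFN" ✓)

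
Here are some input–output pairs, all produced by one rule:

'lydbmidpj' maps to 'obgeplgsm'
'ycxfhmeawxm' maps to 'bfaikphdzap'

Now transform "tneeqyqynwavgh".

wqhhtbtbqzdyjk

The pattern: shift every letter 3 places forward in the alphabet (wrapping around).
"tneeqyqynwavgh" → "wqhhtbtbqzdyjk".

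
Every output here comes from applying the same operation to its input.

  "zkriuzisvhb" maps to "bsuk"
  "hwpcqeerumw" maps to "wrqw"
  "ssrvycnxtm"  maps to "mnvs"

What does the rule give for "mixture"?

Rule — reverse the string, then keep one character in every 3, starting at position 1 (positions 1st, 4th, 7th, ...).
Starting from "mixture": after the first operation, "erutxim"; after the second, "etm".
(Check on "zkriuzisvhb": → "bhvsizuirkz" → "bsuk" ✓)

etm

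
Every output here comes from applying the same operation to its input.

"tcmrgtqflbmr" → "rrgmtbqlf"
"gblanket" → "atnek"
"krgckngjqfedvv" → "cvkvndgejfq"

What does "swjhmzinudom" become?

Looking at the pairs, the operation is to delete the first 3 characters, then take characters alternately from the front and the back (1st, last, 2nd, 2nd-last, ...).
Applying both steps to "swjhmzinudom": "hmzinudom", then "hmmozdiun".

hmmozdiun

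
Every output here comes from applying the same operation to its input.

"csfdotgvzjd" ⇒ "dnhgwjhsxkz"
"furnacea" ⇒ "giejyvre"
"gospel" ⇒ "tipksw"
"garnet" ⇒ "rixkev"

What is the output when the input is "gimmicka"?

What's happening: shift every letter 4 places forward in the alphabet (wrapping around), then move the last 3 characters to the front (rotate right by 3).
Working it through for "gimmicka": intermediate "kmqqmgoe", final "goekmqqm".

goekmqqm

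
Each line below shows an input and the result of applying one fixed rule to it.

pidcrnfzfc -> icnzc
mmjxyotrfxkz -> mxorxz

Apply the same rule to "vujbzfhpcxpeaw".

Each output is the input with this applied: keep every other character starting from the second (positions 2nd, 4th, 6th, ...).
"vujbzfhpcxpeaw" → "ubfpxew".

ubfpxew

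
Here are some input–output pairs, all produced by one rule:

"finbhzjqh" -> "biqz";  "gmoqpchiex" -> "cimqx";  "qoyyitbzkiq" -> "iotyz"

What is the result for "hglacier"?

agir

The transformation: keep every other character starting from the second (positions 2nd, 4th, 6th, ...), then sort the characters into alphabetical order.
For "hglacier" the result is "agir".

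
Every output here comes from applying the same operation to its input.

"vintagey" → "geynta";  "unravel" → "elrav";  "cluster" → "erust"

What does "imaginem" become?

The rule is to delete the first 2 characters, then move the first 3 characters to the end (rotate left by 3).
Applying that to "imaginem" gives "nemagi".

nemagi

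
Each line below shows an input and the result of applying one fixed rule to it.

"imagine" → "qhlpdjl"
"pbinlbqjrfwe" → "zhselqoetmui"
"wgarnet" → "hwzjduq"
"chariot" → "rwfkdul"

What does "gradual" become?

dojudgx

Rule — move the last 2 characters to the front (rotate right by 2), then shift every letter 3 places forward in the alphabet (wrapping around).
"gradual" → "algradu" → "dojudgx".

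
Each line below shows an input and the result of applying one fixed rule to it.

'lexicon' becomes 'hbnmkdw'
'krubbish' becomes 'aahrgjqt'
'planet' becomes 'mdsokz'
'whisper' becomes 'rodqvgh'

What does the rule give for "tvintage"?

mszfdsuh

What's happening: move the first 3 characters to the end (rotate left by 3), then shift every letter 1 place backward in the alphabet (wrapping around).
Applying both steps to "tvintage": "ntagetvi", then "mszfdsuh".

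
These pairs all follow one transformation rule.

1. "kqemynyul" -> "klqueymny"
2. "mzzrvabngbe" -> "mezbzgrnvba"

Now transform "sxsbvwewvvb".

What's happening: take characters alternately from the front and the back (1st, last, 2nd, 2nd-last, ...).
Doing the same to "sxsbvwewvvb": "sbxvsvbwvew".

sbxvsvbwvew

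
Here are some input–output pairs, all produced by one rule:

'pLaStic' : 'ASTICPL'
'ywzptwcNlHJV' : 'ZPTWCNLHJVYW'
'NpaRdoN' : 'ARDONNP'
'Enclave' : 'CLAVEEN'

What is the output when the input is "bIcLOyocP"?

CLOYOCPBI

Rule — move the first 2 characters to the end (rotate left by 2), then convert every letter to uppercase.
"bIcLOyocP" → "cLOyocPbI" → "CLOYOCPBI".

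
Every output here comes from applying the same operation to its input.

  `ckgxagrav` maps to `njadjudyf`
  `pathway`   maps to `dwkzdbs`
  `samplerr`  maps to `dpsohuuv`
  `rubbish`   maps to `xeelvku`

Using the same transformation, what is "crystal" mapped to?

ubvwdof

Looking at the pairs, the operation is to move the first character to the end, then shift every letter 3 places forward in the alphabet (wrapping around).
Doing the same to "crystal": "ubvwdof".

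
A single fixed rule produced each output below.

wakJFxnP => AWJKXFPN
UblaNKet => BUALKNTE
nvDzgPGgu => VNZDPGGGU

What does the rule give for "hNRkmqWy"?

The pattern: swap each adjacent pair of characters (1↔2, 3↔4, ...), then convert every letter to uppercase.
Working it through for "hNRkmqWy": intermediate "NhkRqmyW", final "NHKRQMYW".
(Check on "wakJFxnP": → "awJkxFPn" → "AWJKXFPN" ✓)

NHKRQMYW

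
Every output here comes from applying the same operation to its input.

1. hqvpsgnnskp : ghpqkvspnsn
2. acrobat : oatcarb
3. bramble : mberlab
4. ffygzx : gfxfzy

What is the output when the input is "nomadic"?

ancoimd

In each case the input is transformed by: take characters alternately from the front and the back (1st, last, 2nd, 2nd-last, ...), then move the last character to the front.
Starting from "nomadic": after the first operation, "ncoimda"; after the second, "ancoimd".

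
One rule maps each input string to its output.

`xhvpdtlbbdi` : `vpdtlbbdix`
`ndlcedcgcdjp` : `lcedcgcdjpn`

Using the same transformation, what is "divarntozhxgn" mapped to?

The rule is to move the first 2 characters to the end (rotate left by 2), then delete the last character.
Starting from "divarntozhxgn": after the first operation, "varntozhxgndi"; after the second, "varntozhxgnd".

varntozhxgnd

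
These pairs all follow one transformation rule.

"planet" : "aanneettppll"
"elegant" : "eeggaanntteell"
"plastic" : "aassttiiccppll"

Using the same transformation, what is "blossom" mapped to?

oossssoommbbll

The rule is to move the first 2 characters to the end (rotate left by 2), then double every character.
On "blossom": the first step gives "ossombl", and the second then gives "oossssoommbbll".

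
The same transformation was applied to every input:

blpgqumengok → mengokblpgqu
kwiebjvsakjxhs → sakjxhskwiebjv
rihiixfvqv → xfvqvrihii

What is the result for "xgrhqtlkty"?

Rule — swap the front and back halves of the string.
Applying that to "xgrhqtlkty" gives "tlktyxgrhq".

tlktyxgrhq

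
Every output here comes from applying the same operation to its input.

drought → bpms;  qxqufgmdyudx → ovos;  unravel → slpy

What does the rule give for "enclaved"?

claj

The pattern: shift every letter 2 places backward in the alphabet (wrapping around), then keep only the first 4 characters.
"enclaved" → "clajytcb" → "claj".
(Check on "unravel": → "slpytcj" → "slpy" ✓)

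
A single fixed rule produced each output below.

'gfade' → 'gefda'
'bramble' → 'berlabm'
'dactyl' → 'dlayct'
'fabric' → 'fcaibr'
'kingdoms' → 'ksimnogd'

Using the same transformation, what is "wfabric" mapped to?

Rule — take characters alternately from the front and the back (1st, last, 2nd, 2nd-last, ...).
Applying that to "wfabric" gives "wcfiarb".

wcfiarb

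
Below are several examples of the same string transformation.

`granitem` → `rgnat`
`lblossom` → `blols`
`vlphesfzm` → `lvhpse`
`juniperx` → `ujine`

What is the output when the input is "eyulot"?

yel

The transformation: swap each adjacent pair of characters (1↔2, 3↔4, ...), then delete the last 3 characters.
Starting from "eyulot": after the first operation, "yeluto"; after the second, "yel".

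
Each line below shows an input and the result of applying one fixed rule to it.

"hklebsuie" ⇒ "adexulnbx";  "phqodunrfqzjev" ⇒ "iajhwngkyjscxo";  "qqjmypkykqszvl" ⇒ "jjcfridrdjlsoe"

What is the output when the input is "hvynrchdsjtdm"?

aorgkvawlcmwf

Each output is the input with this applied: shift every letter 7 places backward in the alphabet (wrapping around).
"hvynrchdsjtdm" → "aorgkvawlcmwf".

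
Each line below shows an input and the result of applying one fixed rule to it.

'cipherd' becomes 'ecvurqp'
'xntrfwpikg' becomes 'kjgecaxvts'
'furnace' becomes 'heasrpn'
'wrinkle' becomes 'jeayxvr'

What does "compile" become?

Rule — sort the characters into reverse alphabetical order, then shift every letter 13 places forward in the alphabet (wrapping around) — i.e. ROT13.
For "compile", step one produces "pomliec"; step two turns that into "cbzyvrp".

cbzyvrp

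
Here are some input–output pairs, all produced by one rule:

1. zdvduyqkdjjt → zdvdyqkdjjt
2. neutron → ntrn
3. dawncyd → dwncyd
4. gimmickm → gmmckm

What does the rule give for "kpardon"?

kprdn

The rule is to remove every vowel.
Applying that to "kpardon" gives "kprdn".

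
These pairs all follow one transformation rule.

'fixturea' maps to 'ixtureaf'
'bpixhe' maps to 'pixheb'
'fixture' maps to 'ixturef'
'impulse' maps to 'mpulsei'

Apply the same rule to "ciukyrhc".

In each case the input is transformed by: move the first character to the end.
"ciukyrhc" → "iukyrhcc".

iukyrhcc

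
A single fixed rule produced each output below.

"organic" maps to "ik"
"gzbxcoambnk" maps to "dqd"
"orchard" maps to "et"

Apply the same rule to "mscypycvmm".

Rule — shift every letter 2 places forward in the alphabet (wrapping around), then keep one character in every 3, starting at position 3 (positions 3rd, 6th, 9th, ...).
For "mscypycvmm", step one produces "ouearaexoo"; step two turns that into "eao".

eao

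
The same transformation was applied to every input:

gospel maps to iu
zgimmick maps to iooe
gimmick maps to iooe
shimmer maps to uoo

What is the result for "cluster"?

eu

Each output is the input with this applied: shift every letter 2 places forward in the alphabet (wrapping around), then keep only the vowels.
For "cluster", step one produces "enwuvgt"; step two turns that into "eu".
(Check on "shimmer": → "ujkoogt" → "uoo" ✓)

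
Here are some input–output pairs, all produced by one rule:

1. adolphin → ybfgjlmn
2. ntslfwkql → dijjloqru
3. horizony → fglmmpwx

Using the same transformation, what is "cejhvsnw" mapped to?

acfhlqtu

In each case the input is transformed by: sort the characters into alphabetical order, then shift every letter 2 places backward in the alphabet (wrapping around).
On "cejhvsnw": the first step gives "cehjnsvw", and the second then gives "acfhlqtu".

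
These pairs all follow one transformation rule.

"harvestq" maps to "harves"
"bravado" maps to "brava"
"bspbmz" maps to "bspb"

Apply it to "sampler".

sampl

Each output is the input with this applied: delete the last 2 characters.
For "sampler" the result is "sampl".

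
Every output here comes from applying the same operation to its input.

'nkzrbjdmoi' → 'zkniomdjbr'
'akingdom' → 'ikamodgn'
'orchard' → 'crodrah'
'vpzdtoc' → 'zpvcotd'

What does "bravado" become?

What's happening: move the first 3 characters to the end (rotate left by 3), then reverse the string.
For "bravado", step one produces "vadobra"; step two turns that into "arbodav".
(Check on "vpzdtoc": → "dtocvpz" → "zpvcotd" ✓)

arbodav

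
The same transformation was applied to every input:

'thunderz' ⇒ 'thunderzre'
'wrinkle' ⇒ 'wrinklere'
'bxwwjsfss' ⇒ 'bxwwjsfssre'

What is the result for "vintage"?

Rule — append "re".
Doing the same to "vintage": "vintagere".

vintagere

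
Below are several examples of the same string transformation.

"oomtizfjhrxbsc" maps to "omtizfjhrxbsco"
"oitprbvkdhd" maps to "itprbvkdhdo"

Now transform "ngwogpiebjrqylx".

Each output is the input with this applied: move the first character to the end.
On "ngwogpiebjrqylx" that produces "gwogpiebjrqylxn".

gwogpiebjrqylxn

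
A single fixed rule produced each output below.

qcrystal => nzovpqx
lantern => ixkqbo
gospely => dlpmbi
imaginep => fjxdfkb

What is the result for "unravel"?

Rule — delete the last character, then shift every letter 3 places backward in the alphabet (wrapping around).
On "unravel": the first step gives "unrave", and the second then gives "rkoxsb".
(Check on "gospely": → "gospel" → "dlpmbi" ✓)

rkoxsb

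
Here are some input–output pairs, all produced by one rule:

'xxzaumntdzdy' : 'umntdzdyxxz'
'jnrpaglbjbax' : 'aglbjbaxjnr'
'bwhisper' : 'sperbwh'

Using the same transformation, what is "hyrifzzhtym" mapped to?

Looking at the pairs, the operation is to move the first 3 characters to the end (rotate left by 3), then delete the first character.
Working it through for "hyrifzzhtym": intermediate "ifzzhtymhyr", final "fzzhtymhyr".

fzzhtymhyr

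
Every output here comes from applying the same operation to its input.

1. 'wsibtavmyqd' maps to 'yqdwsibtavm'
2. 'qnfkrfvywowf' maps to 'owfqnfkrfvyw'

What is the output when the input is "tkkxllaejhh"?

jhhtkkxllae

Looking at the pairs, the operation is to move the last 3 characters to the front (rotate right by 3).
On "tkkxllaejhh" that produces "jhhtkkxllae".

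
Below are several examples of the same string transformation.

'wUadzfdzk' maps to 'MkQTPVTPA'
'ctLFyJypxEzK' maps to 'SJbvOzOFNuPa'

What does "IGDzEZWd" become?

ywtPupmT

What's happening: flip the case of every letter, then shift every letter 10 places backward in the alphabet (wrapping around).
Starting from "IGDzEZWd": after the first operation, "igdZezwD"; after the second, "ywtPupmT".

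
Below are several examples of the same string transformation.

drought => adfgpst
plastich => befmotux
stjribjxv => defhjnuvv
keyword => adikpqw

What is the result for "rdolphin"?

abdptuxz

In each case the input is transformed by: shift every letter 12 places forward in the alphabet (wrapping around), then sort the characters into alphabetical order.
Starting from "rdolphin": after the first operation, "dpaxbtuz"; after the second, "abdptuxz".
(Check on "drought": → "pdagstf" → "adfgpst" ✓)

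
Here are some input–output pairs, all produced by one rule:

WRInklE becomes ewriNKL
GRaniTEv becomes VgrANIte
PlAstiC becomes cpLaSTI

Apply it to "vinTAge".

The transformation: flip the case of every letter, then move the last character to the front.
On "vinTAge": the first step gives "VINtaGE", and the second then gives "EVINtaG".

EVINtaG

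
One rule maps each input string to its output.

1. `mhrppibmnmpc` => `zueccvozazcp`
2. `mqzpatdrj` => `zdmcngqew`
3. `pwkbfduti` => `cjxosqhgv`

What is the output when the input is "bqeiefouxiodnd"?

The transformation: shift every letter 13 places forward in the alphabet (wrapping around) — i.e. ROT13.
For "bqeiefouxiodnd" the result is "odrvrsbhkvbqaq".

odrvrsbhkvbqaq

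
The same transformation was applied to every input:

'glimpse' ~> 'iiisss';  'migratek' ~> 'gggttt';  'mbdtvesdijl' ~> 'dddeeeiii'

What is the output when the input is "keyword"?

What's happening: keep one character in every 3, starting at position 3 (positions 3rd, 6th, 9th, ...), then repeat every character 3 times.
Applying both steps to "keyword": "yr", then "yyyrrr".
(Check on "mbdtvesdijl": → "dei" → "dddeeeiii" ✓)

yyyrrr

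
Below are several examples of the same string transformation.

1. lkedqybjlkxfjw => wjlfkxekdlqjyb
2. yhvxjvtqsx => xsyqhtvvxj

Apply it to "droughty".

In each case the input is transformed by: move the last character to the front, then take characters alternately from the front and the back (1st, last, 2nd, 2nd-last, ...).
Doing the same to "droughty": "ytdhrgou".

ytdhrgou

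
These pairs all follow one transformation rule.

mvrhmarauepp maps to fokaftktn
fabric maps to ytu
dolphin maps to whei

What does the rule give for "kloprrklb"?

dehikk

The transformation: shift every letter 7 places backward in the alphabet (wrapping around), then delete the last 3 characters.
Working it through for "kloprrklb": intermediate "dehikkdeu", final "dehikk".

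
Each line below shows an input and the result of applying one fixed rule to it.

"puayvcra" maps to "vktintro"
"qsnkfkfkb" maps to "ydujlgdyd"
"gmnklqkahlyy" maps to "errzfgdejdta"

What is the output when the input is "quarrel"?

kxejntk

Rule — move the last 3 characters to the front (rotate right by 3), then shift every letter 7 places backward in the alphabet (wrapping around).
Starting from "quarrel": after the first operation, "relquar"; after the second, "kxejntk".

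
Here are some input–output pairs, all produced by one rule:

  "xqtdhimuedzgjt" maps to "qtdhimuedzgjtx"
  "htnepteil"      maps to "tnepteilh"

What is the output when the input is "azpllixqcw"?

What's happening: move the first character to the end.
So "azpllixqcw" becomes "zpllixqcwa".

zpllixqcwa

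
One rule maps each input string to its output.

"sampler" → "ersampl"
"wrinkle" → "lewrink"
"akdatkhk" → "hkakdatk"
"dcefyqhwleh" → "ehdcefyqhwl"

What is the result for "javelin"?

injavel

What's happening: move the last 2 characters to the front (rotate right by 2).
Applying that to "javelin" gives "injavel".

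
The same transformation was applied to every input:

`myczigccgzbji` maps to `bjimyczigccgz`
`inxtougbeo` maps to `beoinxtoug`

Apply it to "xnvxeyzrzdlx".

In each case the input is transformed by: move the last 3 characters to the front (rotate right by 3).
Doing the same to "xnvxeyzrzdlx": "dlxxnvxeyzrz".

dlxxnvxeyzrz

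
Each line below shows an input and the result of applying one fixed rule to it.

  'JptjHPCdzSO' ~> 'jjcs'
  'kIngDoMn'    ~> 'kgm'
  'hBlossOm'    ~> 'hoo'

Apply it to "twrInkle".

Looking at the pairs, the operation is to keep one character in every 3, starting at position 1 (positions 1st, 4th, 7th, ...), then convert every letter to lowercase.
Working it through for "twrInkle": intermediate "tIl", final "til".

til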